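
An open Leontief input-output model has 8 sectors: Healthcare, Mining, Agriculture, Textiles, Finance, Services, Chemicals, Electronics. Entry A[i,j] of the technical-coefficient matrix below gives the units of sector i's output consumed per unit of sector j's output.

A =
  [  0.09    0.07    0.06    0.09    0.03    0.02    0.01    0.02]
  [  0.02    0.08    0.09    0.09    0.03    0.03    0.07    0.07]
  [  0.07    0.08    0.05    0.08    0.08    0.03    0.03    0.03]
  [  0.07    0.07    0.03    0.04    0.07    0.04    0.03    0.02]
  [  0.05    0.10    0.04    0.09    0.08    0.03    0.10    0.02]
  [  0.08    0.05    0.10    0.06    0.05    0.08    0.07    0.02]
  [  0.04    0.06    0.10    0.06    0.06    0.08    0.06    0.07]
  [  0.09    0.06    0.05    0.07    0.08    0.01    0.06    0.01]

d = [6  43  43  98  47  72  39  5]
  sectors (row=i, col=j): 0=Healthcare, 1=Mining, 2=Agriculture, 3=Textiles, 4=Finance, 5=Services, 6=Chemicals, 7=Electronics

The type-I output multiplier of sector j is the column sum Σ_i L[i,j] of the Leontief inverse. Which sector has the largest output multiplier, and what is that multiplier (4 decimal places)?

Textiles (2.0719)

Form M = I − A:
  [  0.91   -0.07   -0.06   -0.09   -0.03   -0.02   -0.01   -0.02]
  [ -0.02    0.92   -0.09   -0.09   -0.03   -0.03   -0.07   -0.07]
  [ -0.07   -0.08    0.95   -0.08   -0.08   -0.03   -0.03   -0.03]
  [ -0.07   -0.07   -0.03    0.96   -0.07   -0.04   -0.03   -0.02]
  [ -0.05   -0.10   -0.04   -0.09    0.92   -0.03   -0.10   -0.02]
  [ -0.08   -0.05   -0.10   -0.06   -0.05    0.92   -0.07   -0.02]
  [ -0.04   -0.06   -0.10   -0.06   -0.06   -0.08    0.94   -0.07]
  [ -0.09   -0.06   -0.05   -0.07   -0.08   -0.01   -0.06    0.99]
Leontief inverse L = M⁻¹:
  [  1.1341    0.1214    0.1019    0.1412    0.0694    0.0445    0.0423    0.0427]
  [  0.0734    1.1435    0.1456    0.1527    0.0838    0.0641    0.1156    0.1010]
  [  0.1198    0.1412    1.1005    0.1407    0.1280    0.0604    0.0732    0.0576]
  [  0.1112    0.1205    0.0737    1.0912    0.1087    0.0660    0.0666    0.0433]
  [  0.1043    0.1694    0.1015    0.1583    1.1352    0.0688    0.1514    0.0554]
  [  0.1393    0.1176    0.1613    0.1284    0.1051    1.1188    0.1173    0.0516]
  [  0.1015    0.1305    0.1630    0.1310    0.1196    0.1192    1.1121    0.1023]
  [  0.1374    0.1188    0.0986    0.1284    0.1256    0.0397    0.1001    1.0373]
Total output x = L · d:
  x_0 = 1.1341·6 + 0.1214·43 + 0.1019·43 + 0.1412·98 + 0.0694·47 + 0.0445·72 + 0.0423·39 + 0.0427·5 = 38.5776
  x_1 = 0.0734·6 + 1.1435·43 + 0.1456·43 + 0.1527·98 + 0.0838·47 + 0.0641·72 + 0.1156·39 + 0.1010·5 = 84.4003
  x_2 = 0.1198·6 + 0.1412·43 + 1.1005·43 + 0.1407·98 + 0.1280·47 + 0.0604·72 + 0.0732·39 + 0.0576·5 = 81.4104
  x_3 = 0.1112·6 + 0.1205·43 + 0.0737·43 + 1.0912·98 + 0.1087·47 + 0.0660·72 + 0.0666·39 + 0.0433·5 = 128.6218
  x_4 = 0.1043·6 + 0.1694·43 + 0.1015·43 + 0.1583·98 + 1.1352·47 + 0.0688·72 + 0.1514·39 + 0.0554·5 = 92.2837
  x_5 = 0.1393·6 + 0.1176·43 + 0.1613·43 + 0.1284·98 + 0.1051·47 + 1.1188·72 + 0.1173·39 + 0.0516·5 = 115.7409
  x_6 = 0.1015·6 + 0.1305·43 + 0.1630·43 + 0.1310·98 + 0.1196·47 + 0.1192·72 + 1.1121·39 + 0.1023·5 = 84.1533
  x_7 = 0.1374·6 + 0.1188·43 + 0.0986·43 + 0.1284·98 + 0.1256·47 + 0.0397·72 + 0.1001·39 + 1.0373·5 = 40.6054
Output multipliers (column sums of L):
  Healthcare: 1.9210
  Mining: 2.0630
  Agriculture: 1.9460
  Textiles: 2.0719
  Finance: 1.8754
  Services: 1.5816
  Chemicals: 1.7786
  Electronics: 1.4912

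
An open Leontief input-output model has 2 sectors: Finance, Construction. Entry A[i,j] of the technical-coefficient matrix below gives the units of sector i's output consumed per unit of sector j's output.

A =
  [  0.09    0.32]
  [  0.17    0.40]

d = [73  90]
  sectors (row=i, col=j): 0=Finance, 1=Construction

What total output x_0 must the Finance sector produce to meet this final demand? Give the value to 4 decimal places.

Form M = I − A:
  [  0.91   -0.32]
  [ -0.17    0.60]
Leontief inverse L = M⁻¹:
  [  1.2205    0.6509]
  [  0.3458    1.8511]
Total output x = L · d:
  x_0 = 1.2205·73 + 0.6509·90 = 147.6810
  x_1 = 0.3458·73 + 1.8511·90 = 191.8430

147.6810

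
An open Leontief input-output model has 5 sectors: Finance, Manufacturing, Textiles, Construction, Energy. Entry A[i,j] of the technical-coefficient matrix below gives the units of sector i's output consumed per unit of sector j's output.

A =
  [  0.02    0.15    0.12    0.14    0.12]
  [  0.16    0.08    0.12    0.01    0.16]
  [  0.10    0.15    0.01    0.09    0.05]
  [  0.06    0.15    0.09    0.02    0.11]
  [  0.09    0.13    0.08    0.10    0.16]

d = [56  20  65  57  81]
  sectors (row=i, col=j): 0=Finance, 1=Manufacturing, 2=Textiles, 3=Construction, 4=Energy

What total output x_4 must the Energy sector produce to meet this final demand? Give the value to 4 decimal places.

143.8876

Form M = I − A:
  [  0.98   -0.15   -0.12   -0.14   -0.12]
  [ -0.16    0.92   -0.12   -0.01   -0.16]
  [ -0.10   -0.15    0.99   -0.09   -0.05]
  [ -0.06   -0.15   -0.09    0.98   -0.11]
  [ -0.09   -0.13   -0.08   -0.10    0.84]
Leontief inverse L = M⁻¹:
  [  1.1252    0.2881    0.2110    0.2091    0.2556]
  [  0.2538    1.2204    0.2114    0.0981    0.2941]
  [  0.1751    0.2513    1.0875    0.1434    0.1564]
  [  0.1456    0.2583    0.1652    1.0816    0.2215]
  [  0.1939    0.2744    0.1786    0.1800    1.3046]
Total output x = L · d:
  x_0 = 1.1252·56 + 0.2881·20 + 0.2110·65 + 0.2091·57 + 0.2556·81 = 115.1105
  x_1 = 0.2538·56 + 1.2204·20 + 0.2114·65 + 0.0981·57 + 0.2941·81 = 81.7825
  x_2 = 0.1751·56 + 0.2513·20 + 1.0875·65 + 0.1434·57 + 0.1564·81 = 106.3647
  x_3 = 0.1456·56 + 0.2583·20 + 0.1652·65 + 1.0816·57 + 0.2215·81 = 103.6474
  x_4 = 0.1939·56 + 0.2744·20 + 0.1786·65 + 0.1800·57 + 1.3046·81 = 143.8876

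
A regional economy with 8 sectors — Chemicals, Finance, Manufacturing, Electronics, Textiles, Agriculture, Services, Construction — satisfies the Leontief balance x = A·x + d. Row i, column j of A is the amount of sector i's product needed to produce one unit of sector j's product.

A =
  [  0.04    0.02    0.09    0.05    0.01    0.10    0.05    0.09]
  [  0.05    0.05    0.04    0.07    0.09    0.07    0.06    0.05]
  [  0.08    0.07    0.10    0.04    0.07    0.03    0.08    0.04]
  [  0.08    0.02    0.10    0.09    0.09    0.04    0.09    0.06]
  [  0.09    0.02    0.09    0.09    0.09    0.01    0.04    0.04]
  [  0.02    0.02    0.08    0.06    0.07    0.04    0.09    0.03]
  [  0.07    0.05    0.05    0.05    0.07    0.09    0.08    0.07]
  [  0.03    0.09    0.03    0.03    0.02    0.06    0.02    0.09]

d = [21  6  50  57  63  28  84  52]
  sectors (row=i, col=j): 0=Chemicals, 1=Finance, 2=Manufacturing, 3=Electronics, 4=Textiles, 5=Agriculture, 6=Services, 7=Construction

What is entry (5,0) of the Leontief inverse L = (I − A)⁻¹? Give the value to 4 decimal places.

Form M = I − A:
  [  0.96   -0.02   -0.09   -0.05   -0.01   -0.10   -0.05   -0.09]
  [ -0.05    0.95   -0.04   -0.07   -0.09   -0.07   -0.06   -0.05]
  [ -0.08   -0.07    0.90   -0.04   -0.07   -0.03   -0.08   -0.04]
  [ -0.08   -0.02   -0.10    0.91   -0.09   -0.04   -0.09   -0.06]
  [ -0.09   -0.02   -0.09   -0.09    0.91   -0.01   -0.04   -0.04]
  [ -0.02   -0.02   -0.08   -0.06   -0.07    0.96   -0.09   -0.03]
  [ -0.07   -0.05   -0.05   -0.05   -0.07   -0.09    0.92   -0.07]
  [ -0.03   -0.09   -0.03   -0.03   -0.02   -0.06   -0.02    0.91]
Leontief inverse L = M⁻¹:
  [  1.0863    0.0592    0.1516    0.0970    0.0614    0.1455    0.1055    0.1394]
  [  0.1046    1.0871    0.1084    0.1267    0.1500    0.1179    0.1187    0.1028]
  [  0.1393    0.1127    1.1728    0.0975    0.1321    0.0843    0.1426    0.0975]
  [  0.1477    0.0667    0.1839    1.1555    0.1594    0.0987    0.1607    0.1252]
  [  0.1474    0.0575    0.1618    0.1454    1.1470    0.0577    0.0976    0.0943]
  [  0.0704    0.0541    0.1403    0.1080    0.1234    1.0812    0.1429    0.0753]
  [  0.1271    0.0923    0.1230    0.1093    0.1328    0.1451    1.1440    0.1289]
  [  0.0663    0.1222    0.0760    0.0698    0.0627    0.0982    0.0619    1.1309]
Total output x = L · d:
  x_0 = 1.0863·21 + 0.0592·6 + 0.1516·50 + 0.0970·57 + 0.0614·63 + 0.1455·28 + 0.1055·84 + 0.1394·52 = 60.3265
  x_1 = 0.1046·21 + 1.0871·6 + 0.1084·50 + 0.1267·57 + 0.1500·63 + 0.1179·28 + 0.1187·84 + 0.1028·52 = 49.4228
  x_2 = 0.1393·21 + 0.1127·6 + 1.1728·50 + 0.0975·57 + 0.1321·63 + 0.0843·28 + 0.1426·84 + 0.0975·52 = 95.5283
  x_3 = 0.1477·21 + 0.0667·6 + 0.1839·50 + 1.1555·57 + 0.1594·63 + 0.0987·28 + 0.1607·84 + 0.1252·52 = 111.3716
  x_4 = 0.1474·21 + 0.0575·6 + 0.1618·50 + 0.1454·57 + 1.1470·63 + 0.0577·28 + 0.0976·84 + 0.0943·52 = 106.7976
  x_5 = 0.0704·21 + 0.0541·6 + 0.1403·50 + 0.1080·57 + 0.1234·63 + 1.0812·28 + 0.1429·84 + 0.0753·52 = 68.9461
  x_6 = 0.1271·21 + 0.0923·6 + 0.1230·50 + 0.1093·57 + 0.1328·63 + 0.1451·28 + 1.1440·84 + 0.1289·52 = 130.8289
  x_7 = 0.0663·21 + 0.1222·6 + 0.0760·50 + 0.0698·57 + 0.0627·63 + 0.0982·28 + 0.0619·84 + 1.1309·52 = 80.6089

L[5,0] = 0.0704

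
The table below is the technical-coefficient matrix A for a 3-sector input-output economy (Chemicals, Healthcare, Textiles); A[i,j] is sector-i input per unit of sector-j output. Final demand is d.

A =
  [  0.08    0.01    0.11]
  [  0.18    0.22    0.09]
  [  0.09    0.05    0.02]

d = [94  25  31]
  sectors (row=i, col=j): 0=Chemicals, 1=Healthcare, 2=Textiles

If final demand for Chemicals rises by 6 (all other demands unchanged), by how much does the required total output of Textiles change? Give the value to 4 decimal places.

0.6901

Form M = I − A:
  [  0.92   -0.01   -0.11]
  [ -0.18    0.78   -0.09]
  [ -0.09   -0.05    0.98]
Leontief inverse L = M⁻¹:
  [  1.1036    0.0222    0.1259]
  [  0.2680    1.2950    0.1490]
  [  0.1150    0.0681    1.0396]
Total output x = L · d:
  x_0 = 1.1036·94 + 0.0222·25 + 0.1259·31 = 108.1994
  x_1 = 0.2680·94 + 1.2950·25 + 0.1490·31 = 62.1829
  x_2 = 0.1150·94 + 0.0681·25 + 1.0396·31 = 44.7419
Δx_2 = L[2,0] · Δd_0 = 0.1150 · 6 = 0.6901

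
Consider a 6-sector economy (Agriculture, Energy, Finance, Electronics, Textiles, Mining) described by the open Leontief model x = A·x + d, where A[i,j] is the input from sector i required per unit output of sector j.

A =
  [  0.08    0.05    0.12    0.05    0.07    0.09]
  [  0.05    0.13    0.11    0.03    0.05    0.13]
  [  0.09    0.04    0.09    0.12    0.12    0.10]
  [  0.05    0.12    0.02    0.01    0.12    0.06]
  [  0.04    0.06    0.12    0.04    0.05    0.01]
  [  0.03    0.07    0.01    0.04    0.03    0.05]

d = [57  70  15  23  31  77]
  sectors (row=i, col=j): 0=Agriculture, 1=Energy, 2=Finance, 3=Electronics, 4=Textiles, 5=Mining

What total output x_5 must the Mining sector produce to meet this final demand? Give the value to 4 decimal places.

Form M = I − A:
  [  0.92   -0.05   -0.12   -0.05   -0.07   -0.09]
  [ -0.05    0.87   -0.11   -0.03   -0.05   -0.13]
  [ -0.09   -0.04    0.91   -0.12   -0.12   -0.10]
  [ -0.05   -0.12   -0.02    0.99   -0.12   -0.06]
  [ -0.04   -0.06   -0.12   -0.04    0.95   -0.01]
  [ -0.03   -0.07   -0.01   -0.04   -0.03    0.95]
Leontief inverse L = M⁻¹:
  [  1.1260    0.1067    0.1819    0.0933    0.1280    0.1477]
  [  0.0974    1.1967    0.1756    0.0748    0.1080    0.1973]
  [  0.1422    0.1106    1.1614    0.1655    0.1891    0.1633]
  [  0.0837    0.1713    0.0768    1.0396    0.1596    0.1068]
  [  0.0756    0.1023    0.1691    0.0739    1.0960    0.0552]
  [  0.0501    0.1032    0.0395    0.0563    0.0553    1.0798]
Total output x = L · d:
  x_0 = 1.1260·57 + 0.1067·70 + 0.1819·15 + 0.0933·23 + 0.1280·31 + 0.1477·77 = 91.8604
  x_1 = 0.0974·57 + 1.1967·70 + 0.1756·15 + 0.0748·23 + 0.1080·31 + 0.1973·77 = 112.2216
  x_2 = 0.1422·57 + 0.1106·70 + 1.1614·15 + 0.1655·23 + 0.1891·31 + 0.1633·77 = 55.5067
  x_3 = 0.0837·57 + 0.1713·70 + 0.0768·15 + 1.0396·23 + 0.1596·31 + 0.1068·77 = 55.0013
  x_4 = 0.0756·57 + 0.1023·70 + 0.1691·15 + 0.0739·23 + 1.0960·31 + 0.0552·77 = 53.9335
  x_5 = 0.0501·57 + 0.1032·70 + 0.0395·15 + 0.0563·23 + 0.0553·31 + 1.0798·77 = 96.8257

96.8257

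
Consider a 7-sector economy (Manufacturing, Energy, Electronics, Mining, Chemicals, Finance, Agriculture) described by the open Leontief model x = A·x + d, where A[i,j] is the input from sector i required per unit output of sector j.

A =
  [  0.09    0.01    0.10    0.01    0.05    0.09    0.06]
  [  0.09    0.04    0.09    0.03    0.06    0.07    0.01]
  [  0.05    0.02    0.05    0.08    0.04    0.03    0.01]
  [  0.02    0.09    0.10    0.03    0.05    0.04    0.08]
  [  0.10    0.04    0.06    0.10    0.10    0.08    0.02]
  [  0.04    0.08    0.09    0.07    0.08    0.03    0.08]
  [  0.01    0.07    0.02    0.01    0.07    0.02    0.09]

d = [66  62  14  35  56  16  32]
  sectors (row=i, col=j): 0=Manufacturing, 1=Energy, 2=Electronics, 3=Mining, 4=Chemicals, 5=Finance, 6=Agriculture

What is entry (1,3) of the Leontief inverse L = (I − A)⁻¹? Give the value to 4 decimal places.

Form M = I − A:
  [  0.91   -0.01   -0.10   -0.01   -0.05   -0.09   -0.06]
  [ -0.09    0.96   -0.09   -0.03   -0.06   -0.07   -0.01]
  [ -0.05   -0.02    0.95   -0.08   -0.04   -0.03   -0.01]
  [ -0.02   -0.09   -0.10    0.97   -0.05   -0.04   -0.08]
  [ -0.10   -0.04   -0.06   -0.10    0.90   -0.08   -0.02]
  [ -0.04   -0.08   -0.09   -0.07   -0.08    0.97   -0.08]
  [ -0.01   -0.07   -0.02   -0.01   -0.07   -0.02    0.91]
Leontief inverse L = M⁻¹:
  [  1.1285    0.0399    0.1468    0.0444    0.0926    0.1235    0.0933]
  [  0.1307    1.0677    0.1388    0.0642    0.1006    0.1052    0.0390]
  [  0.0764    0.0428    1.0857    0.1030    0.0685    0.0543    0.0328]
  [  0.0577    0.1210    0.1443    1.0629    0.0916    0.0722    0.1085]
  [  0.1510    0.0807    0.1247    0.1431    1.1543    0.1261    0.0612]
  [  0.0842    0.1168    0.1431    0.1079    0.1288    1.0690    0.1147]
  [  0.0382    0.0936    0.0505    0.0327    0.1029    0.0446    1.1121]
Total output x = L · d:
  x_0 = 1.1285·66 + 0.0399·62 + 0.1468·14 + 0.0444·35 + 0.0926·56 + 0.1235·16 + 0.0933·32 = 90.7106
  x_1 = 0.1307·66 + 1.0677·62 + 0.1388·14 + 0.0642·35 + 0.1006·56 + 0.1052·16 + 0.0390·32 = 87.5813
  x_2 = 0.0764·66 + 0.0428·62 + 1.0857·14 + 0.1030·35 + 0.0685·56 + 0.0543·16 + 0.0328·32 = 32.2562
  x_3 = 0.0577·66 + 0.1210·62 + 0.1443·14 + 1.0629·35 + 0.0916·56 + 0.0722·16 + 0.1085·32 = 60.2899
  x_4 = 0.1510·66 + 0.0807·62 + 0.1247·14 + 0.1431·35 + 1.1543·56 + 0.1261·16 + 0.0612·32 = 90.3428
  x_5 = 0.0842·66 + 0.1168·62 + 0.1431·14 + 0.1079·35 + 0.1288·56 + 1.0690·16 + 0.1147·32 = 46.5620
  x_6 = 0.0382·66 + 0.0936·62 + 0.0505·14 + 0.0327·35 + 0.1029·56 + 0.0446·16 + 1.1121·32 = 52.2429

L[1,3] = 0.0642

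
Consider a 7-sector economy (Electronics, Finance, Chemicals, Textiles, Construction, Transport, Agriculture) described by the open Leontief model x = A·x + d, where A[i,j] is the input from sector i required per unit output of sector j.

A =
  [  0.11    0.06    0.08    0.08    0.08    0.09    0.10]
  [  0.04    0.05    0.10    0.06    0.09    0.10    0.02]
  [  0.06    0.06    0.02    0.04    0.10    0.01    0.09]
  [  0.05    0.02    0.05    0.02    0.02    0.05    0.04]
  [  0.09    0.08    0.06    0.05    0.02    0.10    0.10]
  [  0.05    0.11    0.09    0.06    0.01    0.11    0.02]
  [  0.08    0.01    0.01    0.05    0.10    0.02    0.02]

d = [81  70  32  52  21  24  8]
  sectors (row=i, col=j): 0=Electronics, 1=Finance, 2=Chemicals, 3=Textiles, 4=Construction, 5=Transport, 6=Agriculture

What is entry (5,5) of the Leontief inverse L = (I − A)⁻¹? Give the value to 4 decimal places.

Form M = I − A:
  [  0.89   -0.06   -0.08   -0.08   -0.08   -0.09   -0.10]
  [ -0.04    0.95   -0.10   -0.06   -0.09   -0.10   -0.02]
  [ -0.06   -0.06    0.98   -0.04   -0.10   -0.01   -0.09]
  [ -0.05   -0.02   -0.05    0.98   -0.02   -0.05   -0.04]
  [ -0.09   -0.08   -0.06   -0.05    0.98   -0.10   -0.10]
  [ -0.05   -0.11   -0.09   -0.06   -0.01    0.89   -0.02]
  [ -0.08   -0.01   -0.01   -0.05   -0.10   -0.02    0.98]
Leontief inverse L = M⁻¹:
  [  1.1839    0.1189    0.1409    0.1350    0.1426    0.1619    0.1595]
  [  0.0935    1.1002    0.1484    0.1009    0.1343    0.1570    0.0666]
  [  0.1088    0.0950    1.0579    0.0751    0.1408    0.0565    0.1288]
  [  0.0809    0.0457    0.0754    1.0435    0.0472    0.0796    0.0651]
  [  0.1495    0.1291    0.1123    0.0967    1.0743    0.1603    0.1450]
  [  0.0989    0.1577    0.1405    0.1008    0.0570    1.1663    0.0599]
  [  0.1201    0.0406    0.0420    0.0780    0.1276    0.0596    1.0548]
Total output x = L · d:
  x_0 = 1.1839·81 + 0.1189·70 + 0.1409·32 + 0.1350·52 + 0.1426·21 + 0.1619·24 + 0.1595·8 = 123.9055
  x_1 = 0.0935·81 + 1.1002·70 + 0.1484·32 + 0.1009·52 + 0.1343·21 + 0.1570·24 + 0.0666·8 = 101.7058
  x_2 = 0.1088·81 + 0.0950·70 + 1.0579·32 + 0.0751·52 + 0.1408·21 + 0.0565·24 + 0.1288·8 = 58.5672
  x_3 = 0.0809·81 + 0.0457·70 + 0.0754·32 + 1.0435·52 + 0.0472·21 + 0.0796·24 + 0.0651·8 = 69.8452
  x_4 = 0.1495·81 + 0.1291·70 + 0.1123·32 + 0.0967·52 + 1.0743·21 + 0.1603·24 + 0.1450·8 = 57.3390
  x_5 = 0.0989·81 + 0.1577·70 + 0.1405·32 + 0.1008·52 + 0.0570·21 + 1.1663·24 + 0.0599·8 = 58.4590
  x_6 = 0.1201·81 + 0.0406·70 + 0.0420·32 + 0.0780·52 + 0.1276·21 + 0.0596·24 + 1.0548·8 = 30.5209

L[5,5] = 1.1663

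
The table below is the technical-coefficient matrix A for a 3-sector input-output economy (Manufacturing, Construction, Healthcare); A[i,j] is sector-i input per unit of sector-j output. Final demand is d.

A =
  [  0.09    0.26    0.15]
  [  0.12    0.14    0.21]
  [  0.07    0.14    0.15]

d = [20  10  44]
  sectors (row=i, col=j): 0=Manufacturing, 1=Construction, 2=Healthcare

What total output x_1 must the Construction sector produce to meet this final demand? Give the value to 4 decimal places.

Form M = I − A:
  [  0.91   -0.26   -0.15]
  [ -0.12    0.86   -0.21]
  [ -0.07   -0.14    0.85]
Leontief inverse L = M⁻¹:
  [  1.1761    0.4057    0.3078]
  [  0.1956    1.2790    0.3505]
  [  0.1291    0.2441    1.2595]
Total output x = L · d:
  x_0 = 1.1761·20 + 0.4057·10 + 0.3078·44 = 41.1195
  x_1 = 0.1956·20 + 1.2790·10 + 0.3505·44 = 32.1246
  x_2 = 0.1291·20 + 0.2441·10 + 1.2595·44 = 60.4421

32.1246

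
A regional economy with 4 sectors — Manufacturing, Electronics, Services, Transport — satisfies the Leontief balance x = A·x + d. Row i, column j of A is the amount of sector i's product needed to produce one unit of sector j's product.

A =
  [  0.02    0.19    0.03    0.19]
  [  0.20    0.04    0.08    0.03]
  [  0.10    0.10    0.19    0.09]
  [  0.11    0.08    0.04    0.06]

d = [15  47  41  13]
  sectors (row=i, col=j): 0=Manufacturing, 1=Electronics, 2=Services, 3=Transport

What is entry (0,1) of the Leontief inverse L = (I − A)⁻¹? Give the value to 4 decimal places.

Form M = I − A:
  [  0.98   -0.19   -0.03   -0.19]
  [ -0.20    0.96   -0.08   -0.03]
  [ -0.10   -0.10    0.81   -0.09]
  [ -0.11   -0.08   -0.04    0.94]
Leontief inverse L = M⁻¹:
  [  1.1054    0.2467    0.0771    0.2387]
  [  0.2507    1.1124    0.1240    0.0980]
  [  0.1850    0.1824    1.2676    0.1646]
  [  0.1586    0.1313    0.0735    1.1071]
Total output x = L · d:
  x_0 = 1.1054·15 + 0.2467·47 + 0.0771·41 + 0.2387·13 = 34.4400
  x_1 = 0.2507·15 + 1.1124·47 + 0.1240·41 + 0.0980·13 = 62.3992
  x_2 = 0.1850·15 + 0.1824·47 + 1.2676·41 + 0.1646·13 = 65.4567
  x_3 = 0.1586·15 + 0.1313·47 + 0.0735·41 + 1.1071·13 = 25.9560

L[0,1] = 0.2467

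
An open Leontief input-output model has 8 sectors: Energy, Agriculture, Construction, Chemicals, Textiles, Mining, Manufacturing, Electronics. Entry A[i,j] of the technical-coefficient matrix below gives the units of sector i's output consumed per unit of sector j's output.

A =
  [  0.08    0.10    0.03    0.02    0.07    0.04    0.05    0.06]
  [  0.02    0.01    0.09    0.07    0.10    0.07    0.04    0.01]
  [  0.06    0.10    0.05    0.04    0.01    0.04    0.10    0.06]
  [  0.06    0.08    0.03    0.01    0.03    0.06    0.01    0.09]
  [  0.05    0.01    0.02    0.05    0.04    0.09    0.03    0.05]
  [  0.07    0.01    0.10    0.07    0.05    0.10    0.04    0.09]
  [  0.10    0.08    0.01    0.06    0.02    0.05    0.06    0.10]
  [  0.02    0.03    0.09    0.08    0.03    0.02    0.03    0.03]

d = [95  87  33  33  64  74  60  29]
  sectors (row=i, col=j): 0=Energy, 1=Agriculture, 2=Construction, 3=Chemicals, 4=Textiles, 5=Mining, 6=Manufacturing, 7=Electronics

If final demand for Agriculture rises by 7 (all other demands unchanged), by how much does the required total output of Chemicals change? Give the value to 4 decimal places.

Form M = I − A:
  [  0.92   -0.10   -0.03   -0.02   -0.07   -0.04   -0.05   -0.06]
  [ -0.02    0.99   -0.09   -0.07   -0.10   -0.07   -0.04   -0.01]
  [ -0.06   -0.10    0.95   -0.04   -0.01   -0.04   -0.10   -0.06]
  [ -0.06   -0.08   -0.03    0.99   -0.03   -0.06   -0.01   -0.09]
  [ -0.05   -0.01   -0.02   -0.05    0.96   -0.09   -0.03   -0.05]
  [ -0.07   -0.01   -0.10   -0.07   -0.05    0.90   -0.04   -0.09]
  [ -0.10   -0.08   -0.01   -0.06   -0.02   -0.05    0.94   -0.10]
  [ -0.02   -0.03   -0.09   -0.08   -0.03   -0.02   -0.03    0.97]
Leontief inverse L = M⁻¹:
  [  1.1224    0.1374    0.0723    0.0603    0.1082    0.0856    0.0843    0.1031]
  [  0.0626    1.0476    0.1254    0.1040    0.1275    0.1148    0.0731    0.0568]
  [  0.1061    0.1435    1.0937    0.0819    0.0473    0.0847    0.1375    0.1078]
  [  0.0926    0.1093    0.0699    1.0448    0.0612    0.0964    0.0381    0.1241]
  [  0.0850    0.0396    0.0537    0.0799    1.0655    0.1262    0.0550    0.0887]
  [  0.1234    0.0608    0.1514    0.1158    0.0869    1.1524    0.0830    0.1483]
  [  0.1457    0.1231    0.0563    0.1020    0.0596    0.0954    1.0946    0.1480]
  [  0.0522    0.0639    0.1191    0.1062    0.0522    0.0517    0.0572    1.0654]
Total output x = L · d:
  x_0 = 1.1224·95 + 0.1374·87 + 0.0723·33 + 0.0603·33 + 0.1082·64 + 0.0856·74 + 0.0843·60 + 0.1031·29 = 144.2676
  x_1 = 0.0626·95 + 1.0476·87 + 0.1254·33 + 0.1040·33 + 0.1275·64 + 0.1148·74 + 0.0731·60 + 0.0568·29 = 127.3525
  x_2 = 0.1061·95 + 0.1435·87 + 1.0937·33 + 0.0819·33 + 0.0473·64 + 0.0847·74 + 0.1375·60 + 0.1078·29 = 82.0347
  x_3 = 0.0926·95 + 0.1093·87 + 0.0699·33 + 1.0448·33 + 0.0612·64 + 0.0964·74 + 0.0381·60 + 0.1241·29 = 72.0195
  x_4 = 0.0850·95 + 0.0396·87 + 0.0537·33 + 0.0799·33 + 1.0655·64 + 0.1262·74 + 0.0550·60 + 0.0887·29 = 99.3289
  x_5 = 0.1234·95 + 0.0608·87 + 0.1514·33 + 0.1158·33 + 0.0869·64 + 1.1524·74 + 0.0830·60 + 0.1483·29 = 125.9546
  x_6 = 0.1457·95 + 0.1231·87 + 0.0563·33 + 0.1020·33 + 0.0596·64 + 0.0954·74 + 1.0946·60 + 0.1480·29 = 110.6234
  x_7 = 0.0522·95 + 0.0639·87 + 0.1191·33 + 0.1062·33 + 0.0522·64 + 0.0517·74 + 0.0572·60 + 1.0654·29 = 59.4518
Δx_3 = L[3,1] · Δd_1 = 0.1093 · 7 = 0.7649

0.7649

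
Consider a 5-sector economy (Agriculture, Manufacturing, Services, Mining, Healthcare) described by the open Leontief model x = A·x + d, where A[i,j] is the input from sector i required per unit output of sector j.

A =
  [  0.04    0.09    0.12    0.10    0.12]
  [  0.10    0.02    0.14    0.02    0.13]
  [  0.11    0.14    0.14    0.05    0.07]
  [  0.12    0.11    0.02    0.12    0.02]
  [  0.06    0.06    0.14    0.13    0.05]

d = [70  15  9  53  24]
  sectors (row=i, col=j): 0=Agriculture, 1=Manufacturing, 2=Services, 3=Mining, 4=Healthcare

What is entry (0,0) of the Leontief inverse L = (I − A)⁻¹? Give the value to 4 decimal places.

Form M = I − A:
  [  0.96   -0.09   -0.12   -0.10   -0.12]
  [ -0.10    0.98   -0.14   -0.02   -0.13]
  [ -0.11   -0.14    0.86   -0.05   -0.07]
  [ -0.12   -0.11   -0.02    0.88   -0.02]
  [ -0.06   -0.06   -0.14   -0.13    0.95]
Leontief inverse L = M⁻¹:
  [  1.1161    0.1636    0.2161    0.1698    0.1829]
  [  0.1625    1.0896    0.2327    0.0843    0.1885]
  [  0.1905    0.2189    1.2520    0.1197    0.1488]
  [  0.1799    0.1665    0.0921    1.1772    0.0771]
  [  0.1334    0.1342    0.2255    0.1948    1.1086]
Total output x = L · d:
  x_0 = 1.1161·70 + 0.1636·15 + 0.2161·9 + 0.1698·53 + 0.1829·24 = 95.9196
  x_1 = 0.1625·70 + 1.0896·15 + 0.2327·9 + 0.0843·53 + 0.1885·24 = 38.8049
  x_2 = 0.1905·70 + 0.2189·15 + 1.2520·9 + 0.1197·53 + 0.1488·24 = 37.8067
  x_3 = 0.1799·70 + 0.1665·15 + 0.0921·9 + 1.1772·53 + 0.0771·24 = 80.1606
  x_4 = 0.1334·70 + 0.1342·15 + 0.2255·9 + 0.1948·53 + 1.1086·24 = 50.3129

L[0,0] = 1.1161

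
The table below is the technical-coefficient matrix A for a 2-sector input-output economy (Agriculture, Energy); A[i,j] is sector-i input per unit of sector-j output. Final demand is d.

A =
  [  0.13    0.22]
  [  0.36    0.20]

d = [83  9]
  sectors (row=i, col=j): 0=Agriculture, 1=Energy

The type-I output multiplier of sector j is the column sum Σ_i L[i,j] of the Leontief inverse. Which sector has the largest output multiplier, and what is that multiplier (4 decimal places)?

Agriculture (1.8807)

Form M = I − A:
  [  0.87   -0.22]
  [ -0.36    0.80]
Leontief inverse L = M⁻¹:
  [  1.2970    0.3567]
  [  0.5837    1.4105]
Total output x = L · d:
  x_0 = 1.2970·83 + 0.3567·9 = 110.8625
  x_1 = 0.5837·83 + 1.4105·9 = 61.1381
Output multipliers (column sums of L):
  Agriculture: 1.8807
  Energy: 1.7672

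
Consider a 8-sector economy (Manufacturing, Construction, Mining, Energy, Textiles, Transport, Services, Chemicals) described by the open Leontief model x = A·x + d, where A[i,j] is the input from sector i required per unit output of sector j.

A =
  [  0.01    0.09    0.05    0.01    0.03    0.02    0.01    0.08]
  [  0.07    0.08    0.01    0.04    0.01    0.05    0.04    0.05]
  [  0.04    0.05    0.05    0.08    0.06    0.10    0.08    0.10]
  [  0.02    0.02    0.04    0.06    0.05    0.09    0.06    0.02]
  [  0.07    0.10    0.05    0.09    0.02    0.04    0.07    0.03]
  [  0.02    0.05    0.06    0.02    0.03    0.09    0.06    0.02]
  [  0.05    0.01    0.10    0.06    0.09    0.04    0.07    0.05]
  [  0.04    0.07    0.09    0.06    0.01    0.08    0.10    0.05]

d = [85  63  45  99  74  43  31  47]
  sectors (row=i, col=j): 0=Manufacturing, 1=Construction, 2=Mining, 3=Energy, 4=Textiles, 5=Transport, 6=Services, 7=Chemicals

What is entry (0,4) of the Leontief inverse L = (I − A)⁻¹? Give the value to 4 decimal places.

Form M = I − A:
  [  0.99   -0.09   -0.05   -0.01   -0.03   -0.02   -0.01   -0.08]
  [ -0.07    0.92   -0.01   -0.04   -0.01   -0.05   -0.04   -0.05]
  [ -0.04   -0.05    0.95   -0.08   -0.06   -0.10   -0.08   -0.10]
  [ -0.02   -0.02   -0.04    0.94   -0.05   -0.09   -0.06   -0.02]
  [ -0.07   -0.10   -0.05   -0.09    0.98   -0.04   -0.07   -0.03]
  [ -0.02   -0.05   -0.06   -0.02   -0.03    0.91   -0.06   -0.02]
  [ -0.05   -0.01   -0.10   -0.06   -0.09   -0.04    0.93   -0.05]
  [ -0.04   -0.07   -0.09   -0.06   -0.01   -0.08   -0.10    0.95]
Leontief inverse L = M⁻¹:
  [  1.0337    0.1229    0.0781    0.0382    0.0465    0.0553    0.0442    0.1075]
  [  0.0926    1.1145    0.0416    0.0664    0.0303    0.0859    0.0731    0.0788]
  [  0.0780    0.1029    1.1077    0.1307    0.0976    0.1654    0.1426    0.1454]
  [  0.0438    0.0523    0.0762    1.0925    0.0759    0.1322    0.0991    0.0479]
  [  0.1013    0.1435    0.0922    0.1295    1.0514    0.0905    0.1160    0.0697]
  [  0.0444    0.0829    0.0947    0.0508    0.0547    1.1309    0.0979    0.0498]
  [  0.0835    0.0567    0.1492    0.1077    0.1248    0.0951    1.1239    0.0931]
  [  0.0741    0.1148    0.1408    0.1049    0.0470    0.1389    0.1548    1.0945]
Total output x = L · d:
  x_0 = 1.0337·85 + 0.1229·63 + 0.0781·45 + 0.0382·99 + 0.0465·74 + 0.0553·43 + 0.0442·31 + 0.1075·47 = 115.1392
  x_1 = 0.0926·85 + 1.1145·63 + 0.0416·45 + 0.0664·99 + 0.0303·74 + 0.0859·43 + 0.0731·31 + 0.0788·47 = 98.4265
  x_2 = 0.0780·85 + 0.1029·63 + 1.1077·45 + 0.1307·99 + 0.0976·74 + 0.1654·43 + 0.1426·31 + 0.1454·47 = 101.4841
  x_3 = 0.0438·85 + 0.0523·63 + 0.0762·45 + 1.0925·99 + 0.0759·74 + 0.1322·43 + 0.0991·31 + 0.0479·47 = 135.2274
  x_4 = 0.1013·85 + 0.1435·63 + 0.0922·45 + 0.1295·99 + 1.0514·74 + 0.0905·43 + 0.1160·31 + 0.0697·47 = 123.1829
  x_5 = 0.0444·85 + 0.0829·63 + 0.0947·45 + 0.0508·99 + 0.0547·74 + 1.1309·43 + 0.0979·31 + 0.0498·47 = 76.3371
  x_6 = 0.0835·85 + 0.0567·63 + 0.1492·45 + 0.1077·99 + 0.1248·74 + 0.0951·43 + 1.1239·31 + 0.0931·47 = 80.5807
  x_7 = 0.0741·85 + 0.1148·63 + 0.1408·45 + 0.1049·99 + 0.0470·74 + 0.1389·43 + 0.1548·31 + 1.0945·47 = 95.9363

L[0,4] = 0.0465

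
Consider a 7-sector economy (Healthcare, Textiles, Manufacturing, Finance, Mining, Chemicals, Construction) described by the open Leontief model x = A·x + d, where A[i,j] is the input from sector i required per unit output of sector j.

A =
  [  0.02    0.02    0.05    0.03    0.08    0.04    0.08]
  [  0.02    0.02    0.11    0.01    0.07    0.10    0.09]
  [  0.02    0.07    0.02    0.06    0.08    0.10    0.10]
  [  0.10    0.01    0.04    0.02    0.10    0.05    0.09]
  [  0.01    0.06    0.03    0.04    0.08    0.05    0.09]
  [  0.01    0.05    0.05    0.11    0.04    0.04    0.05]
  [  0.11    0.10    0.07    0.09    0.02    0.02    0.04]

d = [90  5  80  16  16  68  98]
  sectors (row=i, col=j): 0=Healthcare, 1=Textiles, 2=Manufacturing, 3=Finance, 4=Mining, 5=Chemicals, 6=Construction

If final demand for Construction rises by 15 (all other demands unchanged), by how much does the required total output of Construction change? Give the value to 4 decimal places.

16.4878

Form M = I − A:
  [  0.98   -0.02   -0.05   -0.03   -0.08   -0.04   -0.08]
  [ -0.02    0.98   -0.11   -0.01   -0.07   -0.10   -0.09]
  [ -0.02   -0.07    0.98   -0.06   -0.08   -0.10   -0.10]
  [ -0.10   -0.01   -0.04    0.98   -0.10   -0.05   -0.09]
  [ -0.01   -0.06   -0.03   -0.04    0.92   -0.05   -0.09]
  [ -0.01   -0.05   -0.05   -0.11   -0.04    0.96   -0.05]
  [ -0.11   -0.10   -0.07   -0.09   -0.02   -0.02    0.96]
Leontief inverse L = M⁻¹:
  [  1.0444    0.0501    0.0769    0.0605    0.1135    0.0683    0.1196]
  [  0.0486    1.0607    0.1444    0.0544    0.1125    0.1392    0.1414]
  [  0.0543    0.1085    1.0615    0.1027    0.1258    0.1392    0.1539]
  [  0.1283    0.0459    0.0734    1.0573    0.1426    0.0832    0.1395]
  [  0.0380    0.0924    0.0633    0.0732    1.1173    0.0826    0.1343]
  [  0.0399    0.0774    0.0804    0.1394    0.0802    1.0732    0.0955]
  [  0.1423    0.1320    0.1111    0.1236    0.0722    0.0644    1.0992]
Total output x = L · d:
  x_0 = 1.0444·90 + 0.0501·5 + 0.0769·80 + 0.0605·16 + 0.1135·16 + 0.0683·68 + 0.1196·98 = 119.5482
  x_1 = 0.0486·90 + 1.0607·5 + 0.1444·80 + 0.0544·16 + 0.1125·16 + 0.1392·68 + 0.1414·98 = 47.2228
  x_2 = 0.0543·90 + 0.1085·5 + 1.0615·80 + 0.1027·16 + 0.1258·16 + 0.1392·68 + 0.1539·98 = 118.5651
  x_3 = 0.1283·90 + 0.0459·5 + 0.0734·80 + 1.0573·16 + 0.1426·16 + 0.0832·68 + 0.1395·98 = 56.1665
  x_4 = 0.0380·90 + 0.0924·5 + 0.0633·80 + 0.0732·16 + 1.1173·16 + 0.0826·68 + 0.1343·98 = 46.7705
  x_5 = 0.0399·90 + 0.0774·5 + 0.0804·80 + 0.1394·16 + 0.0802·16 + 1.0732·68 + 0.0955·98 = 96.2641
  x_6 = 0.1423·90 + 0.1320·5 + 0.1111·80 + 0.1236·16 + 0.0722·16 + 0.0644·68 + 1.0992·98 = 137.5915
Δx_6 = L[6,6] · Δd_6 = 1.0992 · 15 = 16.4878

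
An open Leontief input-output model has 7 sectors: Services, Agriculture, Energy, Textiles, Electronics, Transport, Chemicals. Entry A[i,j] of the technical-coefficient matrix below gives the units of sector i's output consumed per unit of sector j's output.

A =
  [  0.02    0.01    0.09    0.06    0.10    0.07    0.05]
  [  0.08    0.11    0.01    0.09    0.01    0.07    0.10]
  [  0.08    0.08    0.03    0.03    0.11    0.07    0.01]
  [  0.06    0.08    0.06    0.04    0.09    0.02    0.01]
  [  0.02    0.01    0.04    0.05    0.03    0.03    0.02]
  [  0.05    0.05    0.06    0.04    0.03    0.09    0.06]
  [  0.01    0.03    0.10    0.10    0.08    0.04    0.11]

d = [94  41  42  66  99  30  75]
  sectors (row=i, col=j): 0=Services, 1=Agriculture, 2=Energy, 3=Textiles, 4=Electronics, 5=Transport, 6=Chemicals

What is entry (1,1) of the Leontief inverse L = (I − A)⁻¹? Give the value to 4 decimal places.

Form M = I − A:
  [  0.98   -0.01   -0.09   -0.06   -0.10   -0.07   -0.05]
  [ -0.08    0.89   -0.01   -0.09   -0.01   -0.07   -0.10]
  [ -0.08   -0.08    0.97   -0.03   -0.11   -0.07   -0.01]
  [ -0.06   -0.08   -0.06    0.96   -0.09   -0.02   -0.01]
  [ -0.02   -0.01   -0.04   -0.05    0.97   -0.03   -0.02]
  [ -0.05   -0.05   -0.06   -0.04   -0.03    0.91   -0.06]
  [ -0.01   -0.03   -0.10   -0.10   -0.08   -0.04    0.89]
Leontief inverse L = M⁻¹:
  [  1.0484    0.0412    0.1235    0.0928    0.1406    0.1033    0.0761]
  [  0.1159    1.1546    0.0560    0.1404    0.0589    0.1135    0.1474]
  [  0.1089    0.1119    1.0633    0.0669    0.1459    0.1069    0.0419]
  [  0.0874    0.1108    0.0877    1.0727    0.1242    0.0513    0.0366]
  [  0.0352    0.0271    0.0574    0.0667    1.0517    0.0468    0.0332]
  [  0.0791    0.0835    0.0951    0.0760    0.0694    1.1268    0.0933]
  [  0.0445    0.0706    0.1420    0.1432    0.1316    0.0776    1.1454]
Total output x = L · d:
  x_0 = 1.0484·94 + 0.0412·41 + 0.1235·42 + 0.0928·66 + 0.1406·99 + 0.1033·30 + 0.0761·75 = 134.2782
  x_1 = 0.1159·94 + 1.1546·41 + 0.0560·42 + 0.1404·66 + 0.0589·99 + 0.1135·30 + 0.1474·75 = 90.1443
  x_2 = 0.1089·94 + 0.1119·41 + 1.0633·42 + 0.0669·66 + 0.1459·99 + 0.1069·30 + 0.0419·75 = 84.6911
  x_3 = 0.0874·94 + 0.1108·41 + 0.0877·42 + 1.0727·66 + 0.1242·99 + 0.0513·30 + 0.0366·75 = 103.8228
  x_4 = 0.0352·94 + 0.0271·41 + 0.0574·42 + 0.0667·66 + 1.0517·99 + 0.0468·30 + 0.0332·75 = 119.2443
  x_5 = 0.0791·94 + 0.0835·41 + 0.0951·42 + 0.0760·66 + 0.0694·99 + 1.1268·30 + 0.0933·75 = 67.5362
  x_6 = 0.0445·94 + 0.0706·41 + 0.1420·42 + 0.1432·66 + 0.1316·99 + 0.0776·30 + 1.1454·75 = 123.7522

L[1,1] = 1.1546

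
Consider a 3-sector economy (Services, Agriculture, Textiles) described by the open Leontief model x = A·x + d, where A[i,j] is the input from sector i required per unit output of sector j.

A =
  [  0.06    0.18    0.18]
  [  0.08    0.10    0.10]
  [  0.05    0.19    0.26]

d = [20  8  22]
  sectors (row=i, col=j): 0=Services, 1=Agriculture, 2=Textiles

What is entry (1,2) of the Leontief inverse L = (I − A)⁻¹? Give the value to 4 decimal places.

L[1,2] = 0.1850

Form M = I − A:
  [  0.94   -0.18   -0.18]
  [ -0.08    0.90   -0.10]
  [ -0.05   -0.19    0.74]
Leontief inverse L = M⁻¹:
  [  1.1045    0.2858    0.3073]
  [  0.1096    1.1721    0.1850]
  [  0.1028    0.3203    1.4196]
Total output x = L · d:
  x_0 = 1.1045·20 + 0.2858·8 + 0.3073·22 = 31.1362
  x_1 = 0.1096·20 + 1.1721·8 + 0.1850·22 = 15.6398
  x_2 = 0.1028·20 + 0.3203·8 + 1.4196·22 = 35.8491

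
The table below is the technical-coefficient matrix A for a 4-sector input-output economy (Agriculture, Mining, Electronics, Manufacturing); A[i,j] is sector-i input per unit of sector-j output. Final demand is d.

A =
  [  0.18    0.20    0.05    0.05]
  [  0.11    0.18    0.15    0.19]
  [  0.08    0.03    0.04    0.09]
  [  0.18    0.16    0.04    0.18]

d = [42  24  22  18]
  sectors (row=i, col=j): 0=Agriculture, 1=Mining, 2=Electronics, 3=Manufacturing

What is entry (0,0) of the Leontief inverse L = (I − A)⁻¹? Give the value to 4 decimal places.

Form M = I − A:
  [  0.82   -0.20   -0.05   -0.05]
  [ -0.11    0.82   -0.15   -0.19]
  [ -0.08   -0.03    0.96   -0.09]
  [ -0.18   -0.16   -0.04    0.82]
Leontief inverse L = M⁻¹:
  [  1.3203    0.3618    0.1327    0.1789]
  [  0.2868    1.3689    0.2439    0.3614]
  [  0.1521    0.1059    1.0724    0.1515]
  [  0.3532    0.3517    0.1290    1.3367]
Total output x = L · d:
  x_0 = 1.3203·42 + 0.3618·24 + 0.1327·22 + 0.1789·18 = 70.2745
  x_1 = 0.2868·42 + 1.3689·24 + 0.2439·22 + 0.3614·18 = 56.7693
  x_2 = 0.1521·42 + 0.1059·24 + 1.0724·22 + 0.1515·18 = 35.2507
  x_3 = 0.3532·42 + 0.3517·24 + 0.1290·22 + 1.3367·18 = 50.1738

L[0,0] = 1.3203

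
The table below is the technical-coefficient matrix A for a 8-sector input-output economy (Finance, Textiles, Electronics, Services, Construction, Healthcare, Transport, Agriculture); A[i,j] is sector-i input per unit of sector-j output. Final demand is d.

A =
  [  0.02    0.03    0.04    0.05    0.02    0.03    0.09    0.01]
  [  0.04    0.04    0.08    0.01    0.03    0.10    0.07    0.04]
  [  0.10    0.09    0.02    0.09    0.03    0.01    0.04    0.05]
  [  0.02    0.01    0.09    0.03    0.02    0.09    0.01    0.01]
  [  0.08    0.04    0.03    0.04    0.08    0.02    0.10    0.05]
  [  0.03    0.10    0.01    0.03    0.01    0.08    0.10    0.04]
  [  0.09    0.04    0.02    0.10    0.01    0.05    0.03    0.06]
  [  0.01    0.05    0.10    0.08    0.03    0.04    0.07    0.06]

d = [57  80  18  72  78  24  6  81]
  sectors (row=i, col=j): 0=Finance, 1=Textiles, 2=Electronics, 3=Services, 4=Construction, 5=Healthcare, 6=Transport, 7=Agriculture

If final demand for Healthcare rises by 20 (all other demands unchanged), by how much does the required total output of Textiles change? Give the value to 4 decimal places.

2.7158

Form M = I − A:
  [  0.98   -0.03   -0.04   -0.05   -0.02   -0.03   -0.09   -0.01]
  [ -0.04    0.96   -0.08   -0.01   -0.03   -0.10   -0.07   -0.04]
  [ -0.10   -0.09    0.98   -0.09   -0.03   -0.01   -0.04   -0.05]
  [ -0.02   -0.01   -0.09    0.97   -0.02   -0.09   -0.01   -0.01]
  [ -0.08   -0.04   -0.03   -0.04    0.92   -0.02   -0.10   -0.05]
  [ -0.03   -0.10   -0.01   -0.03   -0.01    0.92   -0.10   -0.04]
  [ -0.09   -0.04   -0.02   -0.10   -0.01   -0.05    0.97   -0.06]
  [ -0.01   -0.05   -0.10   -0.08   -0.03   -0.04   -0.07    0.94]
Leontief inverse L = M⁻¹:
  [  1.0455    0.0526    0.0609    0.0773    0.0309    0.0562    0.1152    0.0288]
  [  0.0751    1.0790    0.1077    0.0484    0.0463    0.1358    0.1135    0.0684]
  [  0.1289    0.1188    1.0579    0.1239    0.0477    0.0494    0.0808    0.0738]
  [  0.0440    0.0387    0.1076    1.0548    0.0312    0.1140    0.0392    0.0281]
  [  0.1166    0.0722    0.0633    0.0811    1.1004    0.0555    0.1443    0.0786]
  [  0.0609    0.1336    0.0412    0.0641    0.0243    1.1213    0.1406    0.0672]
  [  0.1146    0.0688    0.0542    0.1321    0.0246    0.0868    1.0675    0.0816]
  [  0.0474    0.0870    0.1359    0.1215    0.0485    0.0787    0.1093    1.0895]
Total output x = L · d:
  x_0 = 1.0455·57 + 0.0526·80 + 0.0609·18 + 0.0773·72 + 0.0309·78 + 0.0562·24 + 0.1152·6 + 0.0288·81 = 77.2515
  x_1 = 0.0751·57 + 1.0790·80 + 0.1077·18 + 0.0484·72 + 0.0463·78 + 0.1358·24 + 0.1135·6 + 0.0684·81 = 109.1210
  x_2 = 0.1289·57 + 0.1188·80 + 1.0579·18 + 0.1239·72 + 0.0477·78 + 0.0494·24 + 0.0808·6 + 0.0738·81 = 56.1881
  x_3 = 0.0440·57 + 0.0387·80 + 0.1076·18 + 1.0548·72 + 0.0312·78 + 0.1140·24 + 0.0392·6 + 0.0281·81 = 91.1683
  x_4 = 0.1166·57 + 0.0722·80 + 0.0633·18 + 0.0811·72 + 1.1004·78 + 0.0555·24 + 0.1443·6 + 0.0786·81 = 113.7988
  x_5 = 0.0609·57 + 0.1336·80 + 0.0412·18 + 0.0641·72 + 0.0243·78 + 1.1213·24 + 0.1406·6 + 0.0672·81 = 54.6040
  x_6 = 0.1146·57 + 0.0688·80 + 0.0542·18 + 0.1321·72 + 0.0246·78 + 0.0868·24 + 1.0675·6 + 0.0816·81 = 39.5384
  x_7 = 0.0474·57 + 0.0870·80 + 0.1359·18 + 0.1215·72 + 0.0485·78 + 0.0787·24 + 0.1093·6 + 1.0895·81 = 115.4326
Δx_1 = L[1,5] · Δd_5 = 0.1358 · 20 = 2.7158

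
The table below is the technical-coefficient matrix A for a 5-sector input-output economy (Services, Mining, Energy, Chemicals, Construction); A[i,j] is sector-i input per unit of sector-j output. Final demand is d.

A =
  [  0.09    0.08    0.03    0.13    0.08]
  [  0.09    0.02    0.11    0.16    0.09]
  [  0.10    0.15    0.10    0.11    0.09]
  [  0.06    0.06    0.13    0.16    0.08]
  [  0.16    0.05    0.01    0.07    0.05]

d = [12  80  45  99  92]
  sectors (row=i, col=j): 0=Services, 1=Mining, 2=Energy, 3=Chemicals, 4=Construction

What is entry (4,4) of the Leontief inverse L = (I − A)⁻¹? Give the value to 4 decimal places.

L[4,4] = 1.0970

Form M = I − A:
  [  0.91   -0.08   -0.03   -0.13   -0.08]
  [ -0.09    0.98   -0.11   -0.16   -0.09]
  [ -0.10   -0.15    0.90   -0.11   -0.09]
  [ -0.06   -0.06   -0.13    0.84   -0.08]
  [ -0.16   -0.05   -0.01   -0.07    0.95]
Leontief inverse L = M⁻¹:
  [  1.1606    0.1293    0.0889    0.2273    0.1375]
  [  0.1726    1.0865    0.1793    0.2703    0.1572]
  [  0.1974    0.2204    1.1814    0.2414    0.1697]
  [  0.1465    0.1296    0.2069    1.2776    0.1518]
  [  0.2174    0.0908    0.0521    0.1492    1.0970]
Total output x = L · d:
  x_0 = 1.1606·12 + 0.1293·80 + 0.0889·45 + 0.2273·99 + 0.1375·92 = 63.4300
  x_1 = 0.1726·12 + 1.0865·80 + 0.1793·45 + 0.2703·99 + 0.1572·92 = 138.2825
  x_2 = 0.1974·12 + 0.2204·80 + 1.1814·45 + 0.2414·99 + 0.1697·92 = 112.6726
  x_3 = 0.1465·12 + 0.1296·80 + 0.2069·45 + 1.2776·99 + 0.1518·92 = 161.8852
  x_4 = 0.2174·12 + 0.0908·80 + 0.0521·45 + 0.1492·99 + 1.0970·92 = 127.9175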